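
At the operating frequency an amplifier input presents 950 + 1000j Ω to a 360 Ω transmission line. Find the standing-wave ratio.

VSWR ≈ 5.77

Γ = (Z_L − Z_0)/(Z_L + Z_0) = (590 + j1000)/(1310 + j1000)
|Γ| = 1160/1650 = 0.705
VSWR = (1 + |Γ|)/(1 − |Γ|) = 1.7/0.295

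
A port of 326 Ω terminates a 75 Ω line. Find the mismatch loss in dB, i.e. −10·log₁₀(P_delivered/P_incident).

mismatch loss ≈ 2.16 dB

Γ = (326 − 75)/(326 + 75) = 0.626
|Γ|² = 0.392, so P_del/P_inc = 1 − |Γ|² = 0.608
ML = −10·log₁₀(1 − |Γ|²)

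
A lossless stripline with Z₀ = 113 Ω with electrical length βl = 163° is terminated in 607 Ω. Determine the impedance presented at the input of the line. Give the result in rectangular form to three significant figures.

Z_in ≈ 180 + j260 Ω

tan(βl) = tan(163°) = -0.306
Z_in = Z_0·(Z_L + jZ_0·tanβl)/(Z_0 + jZ_L·tanβl)
     = 113·(607 − j34.5)/(113 − j186)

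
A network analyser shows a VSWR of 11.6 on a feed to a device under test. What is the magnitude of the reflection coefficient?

|Γ| ≈ 0.841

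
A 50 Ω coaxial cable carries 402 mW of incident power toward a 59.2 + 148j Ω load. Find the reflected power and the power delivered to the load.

P_reflected ≈ 261 mW; P_delivered ≈ 141 mW

|Γ| = |(9.2 + j148)/(109.2 + j148)| = 0.806
|Γ|² = 0.65
P_refl = |Γ|²·P_inc = 261 mW, P_del = (1 − |Γ|²)·P_inc = 141 mW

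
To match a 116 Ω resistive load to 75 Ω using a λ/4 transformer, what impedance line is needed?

Z_qwt ≈ 93.3 Ω

Z_qwt = √(Z_0·R_L) = √(75 × 116) = √8700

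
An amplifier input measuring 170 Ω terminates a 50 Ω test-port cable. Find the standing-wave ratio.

For a purely resistive load, VSWR = R_L/Z_0 or Z_0/R_L (whichever > 1) = 170/50

VSWR ≈ 3.4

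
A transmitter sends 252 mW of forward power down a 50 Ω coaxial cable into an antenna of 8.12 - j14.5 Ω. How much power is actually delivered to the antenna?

P_delivered ≈ 114 mW

|Γ| = |(-41.88 − j14.5)/(58.12 − j14.5)| = 0.74
|Γ|² = 0.547
P_refl = |Γ|²·P_inc = 138 mW, P_del = (1 − |Γ|²)·P_inc = 114 mW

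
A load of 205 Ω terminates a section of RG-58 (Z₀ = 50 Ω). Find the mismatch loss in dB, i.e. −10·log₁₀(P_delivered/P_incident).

mismatch loss ≈ 2 dB

Γ = (205 − 50)/(205 + 50) = 0.608
|Γ|² = 0.369, so P_del/P_inc = 1 − |Γ|² = 0.631
ML = −10·log₁₀(1 − |Γ|²)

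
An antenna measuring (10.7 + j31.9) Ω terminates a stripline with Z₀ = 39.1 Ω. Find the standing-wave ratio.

VSWR ≈ 6.2

Γ = (Z_L − Z_0)/(Z_L + Z_0) = (-28.4 + j31.9)/(49.8 + j31.9)
|Γ| = 42.7/59.1 = 0.722
VSWR = (1 + |Γ|)/(1 − |Γ|) = 1.72/0.278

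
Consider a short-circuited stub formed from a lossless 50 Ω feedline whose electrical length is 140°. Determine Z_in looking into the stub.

Z_in ≈ −j42 Ω

tan(βl) = -0.839
For a short-circuited stub, Z_in = jZ_0·tan(βl)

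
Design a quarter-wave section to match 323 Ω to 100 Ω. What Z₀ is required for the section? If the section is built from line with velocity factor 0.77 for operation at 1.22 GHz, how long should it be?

Z_qwt ≈ 180 Ω; length ≈ 4.73 cm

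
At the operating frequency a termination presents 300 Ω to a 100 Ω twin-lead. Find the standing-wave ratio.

VSWR ≈ 3

Γ = (300 − 100)/(300 + 100) = 0.5
VSWR = (1 + 0.5)/(1 − 0.5)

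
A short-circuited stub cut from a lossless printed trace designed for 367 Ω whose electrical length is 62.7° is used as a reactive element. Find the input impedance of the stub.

Z_in ≈ +j711 Ω

tan(βl) = 1.94
For a short-circuited stub, Z_in = jZ_0·tan(βl)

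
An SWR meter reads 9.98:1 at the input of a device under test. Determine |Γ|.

|Γ| ≈ 0.818

|Γ| = (S − 1)/(S + 1) = (9.98 − 1)/(9.98 + 1) = 8.98/11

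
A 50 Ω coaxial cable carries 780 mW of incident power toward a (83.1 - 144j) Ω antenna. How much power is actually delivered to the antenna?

P_delivered ≈ 337 mW

|Γ| = |(33.1 − j144)/(133.1 − j144)| = 0.754
|Γ|² = 0.568
P_refl = |Γ|²·P_inc = 443 mW, P_del = (1 − |Γ|²)·P_inc = 337 mW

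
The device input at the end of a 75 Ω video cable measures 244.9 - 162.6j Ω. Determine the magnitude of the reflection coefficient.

|Γ| ≈ 0.655

Γ = (Z_L − Z_0)/(Z_L + Z_0) = (169.9 − j162.6)/(319.9 − j162.6)
|Γ| = 235/359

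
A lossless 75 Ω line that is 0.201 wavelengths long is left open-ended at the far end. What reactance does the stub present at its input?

βl = 2π × 0.201 = 72.4°
tan(βl) = 3.14
For an open-ended stub, Z_in = −jZ_0·cot(βl) = −jZ_0/tan(βl)

X_in ≈ -23.8 Ω (capacitive)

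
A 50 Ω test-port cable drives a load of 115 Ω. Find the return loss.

Γ = (115 − 50)/(115 + 50) = 0.394
RL = −20·log₁₀|Γ| = −20·log₁₀(0.394)

RL ≈ 8.09 dB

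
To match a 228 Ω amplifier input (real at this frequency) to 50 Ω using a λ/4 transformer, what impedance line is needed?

Z_qwt ≈ 107 Ω

Z_qwt = √(Z_0·R_L) = √(50 × 228) = √11400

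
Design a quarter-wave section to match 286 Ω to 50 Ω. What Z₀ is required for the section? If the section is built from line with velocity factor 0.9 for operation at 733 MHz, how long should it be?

Z_qwt ≈ 120 Ω; length ≈ 9.21 cm

Z_qwt = √(Z_0·R_L) = √(50 × 286) = √14300
λ = 0.9·c/f = 0.368 m, so l = λ/4 = 0.0921 m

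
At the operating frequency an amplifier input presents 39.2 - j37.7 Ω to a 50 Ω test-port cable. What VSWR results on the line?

VSWR ≈ 2.36

Γ = (Z_L − Z_0)/(Z_L + Z_0) = (-10.8 − j37.7)/(89.2 − j37.7)
|Γ| = 39.2/96.8 = 0.405
VSWR = (1 + |Γ|)/(1 − |Γ|) = 1.4/0.595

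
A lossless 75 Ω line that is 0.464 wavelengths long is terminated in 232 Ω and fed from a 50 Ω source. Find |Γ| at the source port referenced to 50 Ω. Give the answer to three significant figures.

|Γ| ≈ 0.638

βl = 2π × 0.464 = 167°
tan(βl) = -0.23
Z_in = Z_0·(Z_L + jZ_0·tanβl)/(Z_0 + jZ_L·tanβl) = 162 + j98.2 Ω
Γ_s = (Z_in − Z_s)/(Z_in + Z_s) = (112 + j98.2)/(212 + j98.2), |Γ_s| = 0.638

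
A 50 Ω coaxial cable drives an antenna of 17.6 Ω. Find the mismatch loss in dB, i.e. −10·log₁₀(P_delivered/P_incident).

mismatch loss ≈ 1.13 dB

Γ = (17.6 − 50)/(17.6 + 50) = -0.479
|Γ|² = 0.23, so P_del/P_inc = 1 − |Γ|² = 0.77
ML = −10·log₁₀(1 − |Γ|²)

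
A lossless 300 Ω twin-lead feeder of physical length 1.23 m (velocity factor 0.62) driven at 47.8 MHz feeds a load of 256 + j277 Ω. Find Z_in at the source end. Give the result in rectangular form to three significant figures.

λ = v/f = 0.62·c / 47.8 MHz = 3.89 m
βl = 2π·l/λ = 2π × 0.316 = 114°
tan(βl) = tan(114°) = -2.27
Z_in = Z_0·(Z_L + jZ_0·tanβl)/(Z_0 + jZ_L·tanβl)
     = 300·(256 − j403)/(928 − j581)

Z_in ≈ 118 − j56.5 Ω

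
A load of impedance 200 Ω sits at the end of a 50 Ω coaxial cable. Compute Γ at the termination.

Γ = 0.6

Γ = (Z_L − Z_0)/(Z_L + Z_0) = (200 − 50)/(200 + 50) = 150/250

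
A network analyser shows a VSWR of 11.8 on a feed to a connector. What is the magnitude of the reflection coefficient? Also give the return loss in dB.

|Γ| ≈ 0.844; return loss ≈ 1.48 dB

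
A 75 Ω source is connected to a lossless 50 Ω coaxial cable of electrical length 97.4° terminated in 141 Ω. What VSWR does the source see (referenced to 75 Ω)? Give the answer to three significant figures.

tan(βl) = -7.7
Z_in = Z_0·(Z_L + jZ_0·tanβl)/(Z_0 + jZ_L·tanβl) = 18 + j5.67 Ω
Γ_s = (Z_in − Z_s)/(Z_in + Z_s) = (-57 + j5.67)/(93 + j5.67), |Γ_s| = 0.615
VSWR = (1 + |Γ_s|)/(1 − |Γ_s|)

VSWR ≈ 4.19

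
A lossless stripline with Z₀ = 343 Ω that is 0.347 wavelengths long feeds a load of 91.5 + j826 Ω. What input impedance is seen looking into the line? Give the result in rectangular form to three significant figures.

Z_in ≈ 14 + j76.4 Ω

βl = 2π × 0.347 = 125°
tan(βl) = tan(125°) = -1.43
Z_in = Z_0·(Z_L + jZ_0·tanβl)/(Z_0 + jZ_L·tanβl)
     = 343·(91.5 + j335)/(1530 − j131)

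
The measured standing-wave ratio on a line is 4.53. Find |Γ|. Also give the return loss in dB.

|Γ| = (S − 1)/(S + 1) = (4.53 − 1)/(4.53 + 1) = 3.53/5.53
RL = −20·log₁₀|Γ| = −20·log₁₀(0.638)

|Γ| ≈ 0.638; return loss ≈ 3.9 dB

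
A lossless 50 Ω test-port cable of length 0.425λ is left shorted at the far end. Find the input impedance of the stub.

βl = 2π × 0.425 = 153°
tan(βl) = -0.51
For a shorted stub, Z_in = jZ_0·tan(βl)

Z_in ≈ −j25.5 Ω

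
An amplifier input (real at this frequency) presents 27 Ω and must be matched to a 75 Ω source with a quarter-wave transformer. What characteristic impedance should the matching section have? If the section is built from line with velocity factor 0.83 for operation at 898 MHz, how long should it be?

Z_qwt ≈ 45 Ω; length ≈ 6.93 cm

Z_qwt = √(Z_0·R_L) = √(75 × 27) = √2025
λ = 0.83·c/f = 0.277 m, so l = λ/4 = 0.0693 m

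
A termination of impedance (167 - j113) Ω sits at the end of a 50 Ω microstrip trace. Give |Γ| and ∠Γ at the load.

Γ = (Z_L − Z_0)/(Z_L + Z_0) = (117 − j113)/(217 − j113)
|Γ| = 163/245 = 0.665

Γ ≈ 0.665 ∠ -16.5°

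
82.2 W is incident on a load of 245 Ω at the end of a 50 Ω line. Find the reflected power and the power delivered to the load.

Γ = (245 − 50)/(245 + 50) = 0.661
|Γ|² = 0.437
P_refl = |Γ|²·P_inc = 35.9 W, P_del = (1 − |Γ|²)·P_inc = 46.3 W

P_reflected ≈ 35.9 W; P_delivered ≈ 46.3 W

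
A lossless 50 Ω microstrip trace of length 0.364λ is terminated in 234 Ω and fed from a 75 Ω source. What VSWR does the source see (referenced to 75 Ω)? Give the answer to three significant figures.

VSWR ≈ 5.37

βl = 2π × 0.364 = 131°
tan(βl) = -1.15
Z_in = Z_0·(Z_L + jZ_0·tanβl)/(Z_0 + jZ_L·tanβl) = 18.2 + j40.1 Ω
Γ_s = (Z_in − Z_s)/(Z_in + Z_s) = (-56.8 + j40.1)/(93.2 + j40.1), |Γ_s| = 0.686
VSWR = (1 + |Γ_s|)/(1 − |Γ_s|)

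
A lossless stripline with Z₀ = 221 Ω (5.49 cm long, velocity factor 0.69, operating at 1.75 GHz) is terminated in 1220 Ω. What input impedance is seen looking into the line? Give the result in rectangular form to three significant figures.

Z_in ≈ 494 + j574 Ω

λ = v/f = 0.69·c / 1.75 GHz = 0.118 m
βl = 2π·l/λ = 2π × 0.464 = 167°
tan(βl) = tan(167°) = -0.229
Z_in = Z_0·(Z_L + jZ_0·tanβl)/(Z_0 + jZ_L·tanβl)
     = 221·(1220 − j50.7)/(221 − j280)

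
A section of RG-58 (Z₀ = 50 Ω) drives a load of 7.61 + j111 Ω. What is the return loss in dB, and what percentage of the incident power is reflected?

RL ≈ 0.445 dB; 90.3% of incident power reflected

Γ = (-42.39 + j111)/(57.61 + j111), |Γ| = 0.95
RL = −20·log₁₀(0.95) = 0.445 dB
P_refl/P_inc = |Γ|² = 0.903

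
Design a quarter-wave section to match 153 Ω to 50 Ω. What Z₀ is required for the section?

Z_qwt = √(Z_0·R_L) = √(50 × 153) = √7650

Z_qwt ≈ 87.5 Ω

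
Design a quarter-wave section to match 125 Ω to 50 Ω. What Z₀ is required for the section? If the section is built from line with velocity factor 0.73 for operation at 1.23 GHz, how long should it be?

Z_qwt ≈ 79.1 Ω; length ≈ 4.45 cm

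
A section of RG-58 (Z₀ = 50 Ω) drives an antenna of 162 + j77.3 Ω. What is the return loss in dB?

Γ = (112 + j77.3)/(212 + j77.3), |Γ| = 0.603
RL = −20·log₁₀|Γ| = −20·log₁₀(0.603)

RL ≈ 4.39 dB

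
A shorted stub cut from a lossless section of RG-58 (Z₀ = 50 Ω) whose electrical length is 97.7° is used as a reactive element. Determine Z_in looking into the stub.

tan(βl) = -7.4
For a shorted stub, Z_in = jZ_0·tan(βl)

Z_in ≈ −j370 Ω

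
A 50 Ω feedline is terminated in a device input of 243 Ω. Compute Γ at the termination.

Γ = 0.659

Γ = (Z_L − Z_0)/(Z_L + Z_0) = (243 − 50)/(243 + 50) = 193/293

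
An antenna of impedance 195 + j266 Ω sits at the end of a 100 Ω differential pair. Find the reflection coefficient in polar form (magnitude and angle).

Γ ≈ 0.711 ∠ 28.3°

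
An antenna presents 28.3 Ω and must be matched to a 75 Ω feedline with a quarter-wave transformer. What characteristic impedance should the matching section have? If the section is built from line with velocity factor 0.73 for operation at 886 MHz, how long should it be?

Z_qwt = √(Z_0·R_L) = √(75 × 28.3) = √2122
λ = 0.73·c/f = 0.247 m, so l = λ/4 = 0.0618 m

Z_qwt ≈ 46.1 Ω; length ≈ 6.18 cm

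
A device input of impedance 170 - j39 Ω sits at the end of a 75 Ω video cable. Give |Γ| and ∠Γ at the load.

Γ = (Z_L − Z_0)/(Z_L + Z_0) = (95 − j39)/(245 − j39)
|Γ| = 103/248 = 0.414

Γ ≈ 0.414 ∠ -13.3°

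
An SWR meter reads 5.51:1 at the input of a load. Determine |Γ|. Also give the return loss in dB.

|Γ| = (S − 1)/(S + 1) = (5.51 − 1)/(5.51 + 1) = 4.51/6.51
RL = −20·log₁₀|Γ| = −20·log₁₀(0.693)

|Γ| ≈ 0.693; return loss ≈ 3.19 dB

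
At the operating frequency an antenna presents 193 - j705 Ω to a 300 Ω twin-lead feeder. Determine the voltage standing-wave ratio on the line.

VSWR ≈ 10.7

Γ = (Z_L − Z_0)/(Z_L + Z_0) = (-107 − j705)/(493 − j705)
|Γ| = 713/860 = 0.829
VSWR = (1 + |Γ|)/(1 − |Γ|) = 1.83/0.171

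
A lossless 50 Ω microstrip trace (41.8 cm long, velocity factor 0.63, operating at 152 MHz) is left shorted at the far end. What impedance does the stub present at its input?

λ = v/f = 0.63·c / 152 MHz = 1.24 m
βl = 2π·l/λ = 2π × 0.336 = 121°
tan(βl) = -1.66
For a shorted stub, Z_in = jZ_0·tan(βl)

Z_in ≈ −j83.1 Ω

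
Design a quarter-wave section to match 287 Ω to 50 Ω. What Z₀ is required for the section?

Z_qwt ≈ 120 Ω

Z_qwt = √(Z_0·R_L) = √(50 × 287) = √14350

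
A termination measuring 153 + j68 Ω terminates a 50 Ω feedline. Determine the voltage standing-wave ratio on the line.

Γ = (Z_L − Z_0)/(Z_L + Z_0) = (103 + j68)/(203 + j68)
|Γ| = 123/214 = 0.577
VSWR = (1 + |Γ|)/(1 − |Γ|) = 1.58/0.423

VSWR ≈ 3.72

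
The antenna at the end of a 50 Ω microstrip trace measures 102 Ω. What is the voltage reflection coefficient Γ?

Γ = 0.342

Γ = (Z_L − Z_0)/(Z_L + Z_0) = (102 − 50)/(102 + 50) = 52/152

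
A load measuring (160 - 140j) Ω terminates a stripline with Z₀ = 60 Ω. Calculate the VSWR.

Γ = (Z_L − Z_0)/(Z_L + Z_0) = (100 − j140)/(220 − j140)
|Γ| = 172/261 = 0.66
VSWR = (1 + |Γ|)/(1 − |Γ|) = 1.66/0.34

VSWR ≈ 4.88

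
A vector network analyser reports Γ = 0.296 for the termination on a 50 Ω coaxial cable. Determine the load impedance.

Z_L ≈ 92 Ω

Z_L = Z_0·(1 + Γ)/(1 − Γ) = 50·(1.3)/(0.704)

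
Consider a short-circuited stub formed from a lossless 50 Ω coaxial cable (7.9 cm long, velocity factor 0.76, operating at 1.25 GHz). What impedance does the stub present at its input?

λ = v/f = 0.76·c / 1.25 GHz = 0.182 m
βl = 2π·l/λ = 2π × 0.433 = 156°
tan(βl) = -0.447
For a short-circuited stub, Z_in = jZ_0·tan(βl)

Z_in ≈ −j22.3 Ω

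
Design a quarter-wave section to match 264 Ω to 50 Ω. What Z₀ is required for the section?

Z_qwt = √(Z_0·R_L) = √(50 × 264) = √13200

Z_qwt ≈ 115 Ω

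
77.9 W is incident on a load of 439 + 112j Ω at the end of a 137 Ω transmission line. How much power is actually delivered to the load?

|Γ| = |(302 + j112)/(576 + j112)| = 0.549
|Γ|² = 0.301
P_refl = |Γ|²·P_inc = 23.5 W, P_del = (1 − |Γ|²)·P_inc = 54.4 W

P_delivered ≈ 54.4 W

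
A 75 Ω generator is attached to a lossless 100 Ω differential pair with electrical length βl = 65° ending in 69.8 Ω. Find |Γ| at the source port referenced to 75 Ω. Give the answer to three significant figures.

tan(βl) = 2.14
Z_in = Z_0·(Z_L + jZ_0·tanβl)/(Z_0 + jZ_L·tanβl) = 121 + j33.9 Ω
Γ_s = (Z_in − Z_s)/(Z_in + Z_s) = (45.6 + j33.9)/(196 + j33.9), |Γ_s| = 0.286

|Γ| ≈ 0.286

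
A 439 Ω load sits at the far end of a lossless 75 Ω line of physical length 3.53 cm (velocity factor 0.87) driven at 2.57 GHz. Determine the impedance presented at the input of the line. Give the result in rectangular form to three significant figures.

Z_in ≈ 18.9 + j50.5 Ω

λ = v/f = 0.87·c / 2.57 GHz = 0.102 m
βl = 2π·l/λ = 2π × 0.348 = 125°
tan(βl) = tan(125°) = -1.42
Z_in = Z_0·(Z_L + jZ_0·tanβl)/(Z_0 + jZ_L·tanβl)
     = 75·(439 − j107)/(75 − j624)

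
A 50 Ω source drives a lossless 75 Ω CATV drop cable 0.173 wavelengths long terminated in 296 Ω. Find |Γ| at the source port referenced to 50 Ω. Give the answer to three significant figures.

|Γ| ≈ 0.544

βl = 2π × 0.173 = 62.3°
tan(βl) = 1.9
Z_in = Z_0·(Z_L + jZ_0·tanβl)/(Z_0 + jZ_L·tanβl) = 23.8 − j36.2 Ω
Γ_s = (Z_in − Z_s)/(Z_in + Z_s) = (-26.2 − j36.2)/(73.8 − j36.2), |Γ_s| = 0.544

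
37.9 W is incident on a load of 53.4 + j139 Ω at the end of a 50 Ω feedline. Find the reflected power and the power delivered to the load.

P_reflected ≈ 24.4 W; P_delivered ≈ 13.5 W

|Γ| = |(3.4 + j139)/(103.4 + j139)| = 0.803
|Γ|² = 0.644
P_refl = |Γ|²·P_inc = 24.4 W, P_del = (1 − |Γ|²)·P_inc = 13.5 W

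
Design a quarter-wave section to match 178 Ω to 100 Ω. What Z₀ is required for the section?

Z_qwt = √(Z_0·R_L) = √(100 × 178) = √17800

Z_qwt ≈ 133 Ω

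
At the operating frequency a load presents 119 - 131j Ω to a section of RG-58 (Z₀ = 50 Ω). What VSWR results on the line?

VSWR ≈ 5.5

Γ = (Z_L − Z_0)/(Z_L + Z_0) = (69 − j131)/(169 − j131)
|Γ| = 148/214 = 0.692
VSWR = (1 + |Γ|)/(1 − |Γ|) = 1.69/0.308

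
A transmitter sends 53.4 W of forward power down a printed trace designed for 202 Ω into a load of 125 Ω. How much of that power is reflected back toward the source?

P_reflected ≈ 2.96 W

Γ = (125 − 202)/(125 + 202) = -0.235
|Γ|² = 0.0554
P_refl = |Γ|²·P_inc = 2.96 W, P_del = (1 − |Γ|²)·P_inc = 50.4 W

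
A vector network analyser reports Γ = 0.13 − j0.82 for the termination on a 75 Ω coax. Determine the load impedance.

Z_L ≈ 16.3 − j86.1 Ω

Z_L = Z_0·(1 + Γ)/(1 − Γ) = 75·(1.13 − j0.82)/(0.87 + j0.82)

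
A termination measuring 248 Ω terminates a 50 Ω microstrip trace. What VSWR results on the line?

VSWR ≈ 4.96

Γ = (248 − 50)/(248 + 50) = 0.664
VSWR = (1 + 0.664)/(1 − 0.664)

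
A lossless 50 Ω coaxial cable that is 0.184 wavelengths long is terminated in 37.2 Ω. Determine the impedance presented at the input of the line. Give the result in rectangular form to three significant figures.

βl = 2π × 0.184 = 66.2°
tan(βl) = tan(66.2°) = 2.27
Z_in = Z_0·(Z_L + jZ_0·tanβl)/(Z_0 + jZ_L·tanβl)
     = 50·(37.2 + j114)/(50 + j84.5)

Z_in ≈ 59.4 + j13.1 Ω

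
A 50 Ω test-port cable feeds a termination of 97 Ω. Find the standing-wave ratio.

VSWR ≈ 1.94

Γ = (97 − 50)/(97 + 50) = 0.32
VSWR = (1 + 0.32)/(1 − 0.32)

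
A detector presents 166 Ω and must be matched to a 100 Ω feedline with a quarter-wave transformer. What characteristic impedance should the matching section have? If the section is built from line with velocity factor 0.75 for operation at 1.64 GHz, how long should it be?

Z_qwt = √(Z_0·R_L) = √(100 × 166) = √16600
λ = 0.75·c/f = 0.137 m, so l = λ/4 = 0.0343 m

Z_qwt ≈ 129 Ω; length ≈ 3.43 cm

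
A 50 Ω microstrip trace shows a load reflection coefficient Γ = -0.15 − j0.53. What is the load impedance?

Z_L ≈ 21.7 − j33.1 Ω

Z_L = Z_0·(1 + Γ)/(1 − Γ) = 50·(0.85 − j0.53)/(1.15 + j0.53)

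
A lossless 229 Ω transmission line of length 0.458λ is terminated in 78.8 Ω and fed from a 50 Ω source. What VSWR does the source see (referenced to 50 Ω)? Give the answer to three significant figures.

VSWR ≈ 2.58

βl = 2π × 0.458 = 165°
tan(βl) = -0.27
Z_in = Z_0·(Z_L + jZ_0·tanβl)/(Z_0 + jZ_L·tanβl) = 83.8 − j54.1 Ω
Γ_s = (Z_in − Z_s)/(Z_in + Z_s) = (33.8 − j54.1)/(134 − j54.1), |Γ_s| = 0.442
VSWR = (1 + |Γ_s|)/(1 − |Γ_s|)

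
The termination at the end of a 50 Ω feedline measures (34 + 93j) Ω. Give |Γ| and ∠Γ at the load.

Γ = (Z_L − Z_0)/(Z_L + Z_0) = (-16 + j93)/(84 + j93)
|Γ| = 94.4/125 = 0.753

Γ ≈ 0.753 ∠ 51.9°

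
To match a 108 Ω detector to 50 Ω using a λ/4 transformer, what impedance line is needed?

Z_qwt = √(Z_0·R_L) = √(50 × 108) = √5400

Z_qwt ≈ 73.5 Ω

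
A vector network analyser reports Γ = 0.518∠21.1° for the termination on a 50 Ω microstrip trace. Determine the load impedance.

Z_L ≈ 121 + j61.8 Ω

Z_L = Z_0·(1 + Γ)/(1 − Γ) = 50·(1.48 + j0.186)/(0.517 − j0.186)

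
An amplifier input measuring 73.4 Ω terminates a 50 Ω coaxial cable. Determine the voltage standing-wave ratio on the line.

VSWR ≈ 1.47

Γ = (73.4 − 50)/(73.4 + 50) = 0.19
VSWR = (1 + 0.19)/(1 − 0.19)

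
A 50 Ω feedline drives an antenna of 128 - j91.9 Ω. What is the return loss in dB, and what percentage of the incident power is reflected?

RL ≈ 4.41 dB; 36.2% of incident power reflected

Γ = (78 − j91.9)/(178 − j91.9), |Γ| = 0.602
RL = −20·log₁₀(0.602) = 4.41 dB
P_refl/P_inc = |Γ|² = 0.362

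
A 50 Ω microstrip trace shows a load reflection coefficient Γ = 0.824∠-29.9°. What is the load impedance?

Z_L ≈ 64.1 − j164 Ω

Z_L = Z_0·(1 + Γ)/(1 − Γ) = 50·(1.71 − j0.411)/(0.286 + j0.411)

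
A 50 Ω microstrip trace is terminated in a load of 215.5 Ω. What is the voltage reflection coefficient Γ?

Γ = (Z_L − Z_0)/(Z_L + Z_0) = (215.5 − 50)/(215.5 + 50) = 165.5/265.5

Γ = 0.623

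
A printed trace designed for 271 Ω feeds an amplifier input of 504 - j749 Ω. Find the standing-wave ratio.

VSWR ≈ 6.35

Γ = (Z_L − Z_0)/(Z_L + Z_0) = (233 − j749)/(775 − j749)
|Γ| = 784/1080 = 0.728
VSWR = (1 + |Γ|)/(1 − |Γ|) = 1.73/0.272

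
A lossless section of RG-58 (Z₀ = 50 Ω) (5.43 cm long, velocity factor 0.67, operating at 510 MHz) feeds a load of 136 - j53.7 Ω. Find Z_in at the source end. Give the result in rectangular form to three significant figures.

Z_in ≈ 21.1 − j27.6 Ω

λ = v/f = 0.67·c / 510 MHz = 0.394 m
βl = 2π·l/λ = 2π × 0.138 = 49.6°
tan(βl) = tan(49.6°) = 1.17
Z_in = Z_0·(Z_L + jZ_0·tanβl)/(Z_0 + jZ_L·tanβl)
     = 50·(136 + j5.05)/(113 + j160)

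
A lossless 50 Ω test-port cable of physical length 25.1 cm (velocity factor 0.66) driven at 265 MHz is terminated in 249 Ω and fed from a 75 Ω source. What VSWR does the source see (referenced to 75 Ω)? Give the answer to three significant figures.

VSWR ≈ 6.39

λ = v/f = 0.66·c / 265 MHz = 0.747 m
βl = 2π·l/λ = 2π × 0.336 = 121°
tan(βl) = -1.67
Z_in = Z_0·(Z_L + jZ_0·tanβl)/(Z_0 + jZ_L·tanβl) = 13.5 + j28.3 Ω
Γ_s = (Z_in − Z_s)/(Z_in + Z_s) = (-61.5 + j28.3)/(88.5 + j28.3), |Γ_s| = 0.73
VSWR = (1 + |Γ_s|)/(1 − |Γ_s|)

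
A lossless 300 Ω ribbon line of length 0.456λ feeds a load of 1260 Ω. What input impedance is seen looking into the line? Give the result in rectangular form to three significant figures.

Z_in ≈ 563 + j585 Ω

βl = 2π × 0.456 = 164°
tan(βl) = tan(164°) = -0.284
Z_in = Z_0·(Z_L + jZ_0·tanβl)/(Z_0 + jZ_L·tanβl)
     = 300·(1260 − j85.1)/(300 − j357)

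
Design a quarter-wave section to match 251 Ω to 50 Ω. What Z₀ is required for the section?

Z_qwt ≈ 112 Ω

Z_qwt = √(Z_0·R_L) = √(50 × 251) = √12550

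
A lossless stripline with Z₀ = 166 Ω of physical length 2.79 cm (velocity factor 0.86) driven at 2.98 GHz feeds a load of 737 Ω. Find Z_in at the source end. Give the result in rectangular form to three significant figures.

Z_in ≈ 45.7 + j76 Ω

λ = v/f = 0.86·c / 2.98 GHz = 0.0866 m
βl = 2π·l/λ = 2π × 0.322 = 116°
tan(βl) = tan(116°) = -2.05
Z_in = Z_0·(Z_L + jZ_0·tanβl)/(Z_0 + jZ_L·tanβl)
     = 166·(737 − j340)/(166 − j1510)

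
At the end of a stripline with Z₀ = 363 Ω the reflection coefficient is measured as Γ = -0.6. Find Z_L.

Z_L ≈ 90.8 Ω

Z_L = Z_0·(1 + Γ)/(1 − Γ) = 363·(0.4)/(1.6)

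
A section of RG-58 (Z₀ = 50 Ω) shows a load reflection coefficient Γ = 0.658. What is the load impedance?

Z_L = Z_0·(1 + Γ)/(1 − Γ) = 50·(1.66)/(0.342)

Z_L ≈ 242 Ω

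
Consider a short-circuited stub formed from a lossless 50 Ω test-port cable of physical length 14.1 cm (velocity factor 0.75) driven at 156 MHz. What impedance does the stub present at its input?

λ = v/f = 0.75·c / 156 MHz = 1.44 m
βl = 2π·l/λ = 2π × 0.0978 = 35.2°
tan(βl) = 0.705
For a short-circuited stub, Z_in = jZ_0·tan(βl)

Z_in ≈ +j35.3 Ω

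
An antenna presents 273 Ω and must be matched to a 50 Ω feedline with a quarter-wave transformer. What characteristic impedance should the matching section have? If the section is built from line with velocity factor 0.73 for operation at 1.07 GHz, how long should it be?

Z_qwt ≈ 117 Ω; length ≈ 5.12 cm

Z_qwt = √(Z_0·R_L) = √(50 × 273) = √13650
λ = 0.73·c/f = 0.205 m, so l = λ/4 = 0.0512 m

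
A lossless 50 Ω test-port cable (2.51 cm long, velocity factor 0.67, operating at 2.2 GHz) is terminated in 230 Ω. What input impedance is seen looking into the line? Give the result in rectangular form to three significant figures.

λ = v/f = 0.67·c / 2.2 GHz = 0.0914 m
βl = 2π·l/λ = 2π × 0.275 = 98.9°
tan(βl) = tan(98.9°) = -6.38
Z_in = Z_0·(Z_L + jZ_0·tanβl)/(Z_0 + jZ_L·tanβl)
     = 50·(230 − j319)/(50 − j1470)

Z_in ≈ 11.1 + j7.45 Ω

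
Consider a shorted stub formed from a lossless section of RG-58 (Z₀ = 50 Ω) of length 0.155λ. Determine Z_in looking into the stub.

Z_in ≈ +j73.6 Ω

βl = 2π × 0.155 = 55.8°
tan(βl) = 1.47
For a shorted stub, Z_in = jZ_0·tan(βl)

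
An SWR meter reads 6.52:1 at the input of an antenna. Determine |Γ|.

|Γ| = (S − 1)/(S + 1) = (6.52 − 1)/(6.52 + 1) = 5.52/7.52

|Γ| ≈ 0.734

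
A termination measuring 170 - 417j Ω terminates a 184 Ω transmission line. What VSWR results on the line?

Γ = (Z_L − Z_0)/(Z_L + Z_0) = (-14 − j417)/(354 − j417)
|Γ| = 417/547 = 0.763
VSWR = (1 + |Γ|)/(1 − |Γ|) = 1.76/0.237

VSWR ≈ 7.43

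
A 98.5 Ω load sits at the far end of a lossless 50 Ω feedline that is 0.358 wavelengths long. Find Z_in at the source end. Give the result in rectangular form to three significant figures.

βl = 2π × 0.358 = 129°
tan(βl) = tan(129°) = -1.24
Z_in = Z_0·(Z_L + jZ_0·tanβl)/(Z_0 + jZ_L·tanβl)
     = 50·(98.5 − j62)/(50 − j122)

Z_in ≈ 35.9 + j25.6 Ω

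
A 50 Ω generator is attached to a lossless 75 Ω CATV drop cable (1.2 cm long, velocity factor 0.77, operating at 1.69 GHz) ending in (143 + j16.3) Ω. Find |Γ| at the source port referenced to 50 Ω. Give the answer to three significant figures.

|Γ| ≈ 0.449

λ = v/f = 0.77·c / 1.69 GHz = 0.137 m
βl = 2π·l/λ = 2π × 0.0878 = 31.6°
tan(βl) = 0.615
Z_in = Z_0·(Z_L + jZ_0·tanβl)/(Z_0 + jZ_L·tanβl) = 92.7 − j53.4 Ω
Γ_s = (Z_in − Z_s)/(Z_in + Z_s) = (42.7 − j53.4)/(143 − j53.4), |Γ_s| = 0.449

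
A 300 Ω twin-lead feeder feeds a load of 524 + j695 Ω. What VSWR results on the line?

VSWR ≈ 5.2

Γ = (Z_L − Z_0)/(Z_L + Z_0) = (224 + j695)/(824 + j695)
|Γ| = 730/1080 = 0.677
VSWR = (1 + |Γ|)/(1 − |Γ|) = 1.68/0.323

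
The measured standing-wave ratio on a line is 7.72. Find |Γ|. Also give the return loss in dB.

|Γ| ≈ 0.771; return loss ≈ 2.26 dB

|Γ| = (S − 1)/(S + 1) = (7.72 − 1)/(7.72 + 1) = 6.72/8.72
RL = −20·log₁₀|Γ| = −20·log₁₀(0.771)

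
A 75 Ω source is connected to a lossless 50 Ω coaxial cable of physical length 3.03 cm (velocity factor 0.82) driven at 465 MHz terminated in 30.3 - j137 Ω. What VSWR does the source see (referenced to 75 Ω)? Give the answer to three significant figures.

λ = v/f = 0.82·c / 465 MHz = 0.529 m
βl = 2π·l/λ = 2π × 0.0573 = 20.6°
tan(βl) = 0.376
Z_in = Z_0·(Z_L + jZ_0·tanβl)/(Z_0 + jZ_L·tanβl) = 8.28 − j59.1 Ω
Γ_s = (Z_in − Z_s)/(Z_in + Z_s) = (-66.7 − j59.1)/(83.3 − j59.1), |Γ_s| = 0.873
VSWR = (1 + |Γ_s|)/(1 − |Γ_s|)

VSWR ≈ 14.7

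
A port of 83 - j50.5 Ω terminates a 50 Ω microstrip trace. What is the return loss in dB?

Γ = (33 − j50.5)/(133 − j50.5), |Γ| = 0.424
RL = −20·log₁₀|Γ| = −20·log₁₀(0.424)

RL ≈ 7.45 dB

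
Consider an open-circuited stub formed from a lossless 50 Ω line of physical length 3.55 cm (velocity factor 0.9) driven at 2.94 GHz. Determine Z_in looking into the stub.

Z_in ≈ +j57.8 Ω

λ = v/f = 0.9·c / 2.94 GHz = 0.0918 m
βl = 2π·l/λ = 2π × 0.387 = 139°
tan(βl) = -0.864
For an open-circuited stub, Z_in = −jZ_0·cot(βl) = −jZ_0/tan(βl)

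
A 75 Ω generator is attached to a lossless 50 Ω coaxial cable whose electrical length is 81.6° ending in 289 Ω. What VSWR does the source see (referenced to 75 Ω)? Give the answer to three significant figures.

VSWR ≈ 8.57

tan(βl) = 6.77
Z_in = Z_0·(Z_L + jZ_0·tanβl)/(Z_0 + jZ_L·tanβl) = 8.83 − j7.16 Ω
Γ_s = (Z_in − Z_s)/(Z_in + Z_s) = (-66.2 − j7.16)/(83.8 − j7.16), |Γ_s| = 0.791
VSWR = (1 + |Γ_s|)/(1 − |Γ_s|)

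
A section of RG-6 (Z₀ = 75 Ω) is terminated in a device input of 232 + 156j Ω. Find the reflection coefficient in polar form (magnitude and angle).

Γ ≈ 0.643 ∠ 17.9°

Γ = (Z_L − Z_0)/(Z_L + Z_0) = (157 + j156)/(307 + j156)
|Γ| = 221/344 = 0.643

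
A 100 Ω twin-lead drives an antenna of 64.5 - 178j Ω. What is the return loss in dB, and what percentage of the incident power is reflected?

RL ≈ 2.51 dB; 56.1% of incident power reflected

Γ = (-35.5 − j178)/(164.5 − j178), |Γ| = 0.749
RL = −20·log₁₀(0.749) = 2.51 dB
P_refl/P_inc = |Γ|² = 0.561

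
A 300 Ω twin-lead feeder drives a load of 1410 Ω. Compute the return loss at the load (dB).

Γ = (1410 − 300)/(1410 + 300) = 0.649
RL = −20·log₁₀|Γ| = −20·log₁₀(0.649)

RL ≈ 3.75 dB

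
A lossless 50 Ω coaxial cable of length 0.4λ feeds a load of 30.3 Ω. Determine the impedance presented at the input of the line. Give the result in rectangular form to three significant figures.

Z_in ≈ 38.8 − j19.3 Ω

βl = 2π × 0.4 = 144°
tan(βl) = tan(144°) = -0.727
Z_in = Z_0·(Z_L + jZ_0·tanβl)/(Z_0 + jZ_L·tanβl)
     = 50·(30.3 − j36.3)/(50 − j22)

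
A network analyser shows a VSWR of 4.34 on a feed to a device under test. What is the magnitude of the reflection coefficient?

|Γ| ≈ 0.625

|Γ| = (S − 1)/(S + 1) = (4.34 − 1)/(4.34 + 1) = 3.34/5.34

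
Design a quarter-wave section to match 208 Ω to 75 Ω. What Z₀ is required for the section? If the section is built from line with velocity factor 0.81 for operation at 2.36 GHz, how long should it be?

Z_qwt ≈ 125 Ω; length ≈ 2.57 cm

Z_qwt = √(Z_0·R_L) = √(75 × 208) = √15600
λ = 0.81·c/f = 0.103 m, so l = λ/4 = 0.0257 m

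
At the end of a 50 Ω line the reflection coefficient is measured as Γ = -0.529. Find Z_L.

Z_L = Z_0·(1 + Γ)/(1 − Γ) = 50·(0.471)/(1.53)

Z_L ≈ 15.4 Ω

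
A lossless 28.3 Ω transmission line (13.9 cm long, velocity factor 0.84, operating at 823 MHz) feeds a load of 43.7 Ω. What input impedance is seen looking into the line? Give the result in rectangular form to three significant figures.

λ = v/f = 0.84·c / 823 MHz = 0.306 m
βl = 2π·l/λ = 2π × 0.454 = 163°
tan(βl) = tan(163°) = -0.298
Z_in = Z_0·(Z_L + jZ_0·tanβl)/(Z_0 + jZ_L·tanβl)
     = 28.3·(43.7 − j8.42)/(28.3 − j13)

Z_in ≈ 39.3 + j9.63 Ω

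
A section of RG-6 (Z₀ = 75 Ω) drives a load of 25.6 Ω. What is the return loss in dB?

RL ≈ 6.18 dB

Γ = (25.6 − 75)/(25.6 + 75) = -0.491
RL = −20·log₁₀|Γ| = −20·log₁₀(0.491)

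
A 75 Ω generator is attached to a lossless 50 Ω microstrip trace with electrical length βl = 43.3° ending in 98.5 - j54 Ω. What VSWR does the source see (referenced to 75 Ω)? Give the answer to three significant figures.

VSWR ≈ 3.44

tan(βl) = 0.942
Z_in = Z_0·(Z_L + jZ_0·tanβl)/(Z_0 + jZ_L·tanβl) = 24.7 − j26.2 Ω
Γ_s = (Z_in − Z_s)/(Z_in + Z_s) = (-50.3 − j26.2)/(99.7 − j26.2), |Γ_s| = 0.55
VSWR = (1 + |Γ_s|)/(1 − |Γ_s|)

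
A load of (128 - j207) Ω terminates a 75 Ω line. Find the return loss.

Γ = (53 − j207)/(203 − j207), |Γ| = 0.737
RL = −20·log₁₀|Γ| = −20·log₁₀(0.737)

RL ≈ 2.65 dB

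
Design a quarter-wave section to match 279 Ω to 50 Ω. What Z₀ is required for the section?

Z_qwt ≈ 118 Ω

Z_qwt = √(Z_0·R_L) = √(50 × 279) = √13950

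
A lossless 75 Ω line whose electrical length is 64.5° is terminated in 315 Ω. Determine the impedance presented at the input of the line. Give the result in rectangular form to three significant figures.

Z_in ≈ 21.6 − j33.3 Ω

tan(βl) = tan(64.5°) = 2.1
Z_in = Z_0·(Z_L + jZ_0·tanβl)/(Z_0 + jZ_L·tanβl)
     = 75·(315 + j157)/(75 + j660)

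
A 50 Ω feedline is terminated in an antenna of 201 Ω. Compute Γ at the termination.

Γ = (Z_L − Z_0)/(Z_L + Z_0) = (201 − 50)/(201 + 50) = 151/251

Γ = 0.602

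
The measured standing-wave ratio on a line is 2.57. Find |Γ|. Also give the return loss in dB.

|Γ| ≈ 0.44; return loss ≈ 7.14 dB

|Γ| = (S − 1)/(S + 1) = (2.57 − 1)/(2.57 + 1) = 1.57/3.57
RL = −20·log₁₀|Γ| = −20·log₁₀(0.44)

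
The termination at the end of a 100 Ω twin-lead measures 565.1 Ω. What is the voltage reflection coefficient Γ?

Γ = 0.699

Γ = (Z_L − Z_0)/(Z_L + Z_0) = (565.1 − 100)/(565.1 + 100) = 465.1/665.1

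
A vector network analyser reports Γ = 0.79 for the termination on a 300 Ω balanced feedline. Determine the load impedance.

Z_L ≈ 2560 Ω

Z_L = Z_0·(1 + Γ)/(1 − Γ) = 300·(1.79)/(0.21)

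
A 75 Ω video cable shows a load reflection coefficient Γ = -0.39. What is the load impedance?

Z_L = Z_0·(1 + Γ)/(1 − Γ) = 75·(0.61)/(1.39)

Z_L ≈ 32.9 Ω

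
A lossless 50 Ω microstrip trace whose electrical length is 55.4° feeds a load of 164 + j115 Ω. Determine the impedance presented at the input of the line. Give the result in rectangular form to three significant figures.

tan(βl) = tan(55.4°) = 1.45
Z_in = Z_0·(Z_L + jZ_0·tanβl)/(Z_0 + jZ_L·tanβl)
     = 50·(164 + j187)/(-117 + j238)

Z_in ≈ 18.1 − j43.4 Ω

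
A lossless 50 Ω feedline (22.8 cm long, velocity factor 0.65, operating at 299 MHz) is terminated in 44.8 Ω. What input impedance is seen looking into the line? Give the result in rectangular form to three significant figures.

Z_in ≈ 51.5 − j5.38 Ω

λ = v/f = 0.65·c / 299 MHz = 0.652 m
βl = 2π·l/λ = 2π × 0.35 = 126°
tan(βl) = tan(126°) = -1.38
Z_in = Z_0·(Z_L + jZ_0·tanβl)/(Z_0 + jZ_L·tanβl)
     = 50·(44.8 − j69.2)/(50 − j62)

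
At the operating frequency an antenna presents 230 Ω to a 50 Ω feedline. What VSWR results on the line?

VSWR ≈ 4.6

Γ = (230 − 50)/(230 + 50) = 0.643
VSWR = (1 + 0.643)/(1 − 0.643)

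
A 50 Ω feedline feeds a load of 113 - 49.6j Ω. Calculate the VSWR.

Γ = (Z_L − Z_0)/(Z_L + Z_0) = (63 − j49.6)/(163 − j49.6)
|Γ| = 80.2/170 = 0.471
VSWR = (1 + |Γ|)/(1 − |Γ|) = 1.47/0.529

VSWR ≈ 2.78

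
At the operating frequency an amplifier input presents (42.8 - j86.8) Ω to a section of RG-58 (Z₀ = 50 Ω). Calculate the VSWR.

VSWR ≈ 5.36

Γ = (Z_L − Z_0)/(Z_L + Z_0) = (-7.2 − j86.8)/(92.8 − j86.8)
|Γ| = 87.1/127 = 0.685
VSWR = (1 + |Γ|)/(1 − |Γ|) = 1.69/0.315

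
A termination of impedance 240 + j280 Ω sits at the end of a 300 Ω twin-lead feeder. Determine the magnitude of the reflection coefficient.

|Γ| ≈ 0.471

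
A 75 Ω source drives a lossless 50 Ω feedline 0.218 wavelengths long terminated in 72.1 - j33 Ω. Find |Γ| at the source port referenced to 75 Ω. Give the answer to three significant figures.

βl = 2π × 0.218 = 78.5°
tan(βl) = 4.91
Z_in = Z_0·(Z_L + jZ_0·tanβl)/(Z_0 + jZ_L·tanβl) = 26.6 + j5.73 Ω
Γ_s = (Z_in − Z_s)/(Z_in + Z_s) = (-48.4 + j5.73)/(102 + j5.73), |Γ_s| = 0.479

|Γ| ≈ 0.479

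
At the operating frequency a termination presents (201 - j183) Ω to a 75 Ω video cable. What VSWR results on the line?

VSWR ≈ 5.08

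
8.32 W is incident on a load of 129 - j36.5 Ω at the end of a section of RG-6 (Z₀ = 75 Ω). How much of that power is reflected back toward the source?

P_reflected ≈ 0.823 W

|Γ| = |(54 − j36.5)/(204 − j36.5)| = 0.315
|Γ|² = 0.0989
P_refl = |Γ|²·P_inc = 0.823 W, P_del = (1 − |Γ|²)·P_inc = 7.5 W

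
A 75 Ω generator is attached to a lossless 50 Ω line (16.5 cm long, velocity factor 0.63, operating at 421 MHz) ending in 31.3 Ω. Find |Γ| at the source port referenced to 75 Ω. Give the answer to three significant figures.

|Γ| ≈ 0.291

λ = v/f = 0.63·c / 421 MHz = 0.449 m
βl = 2π·l/λ = 2π × 0.368 = 132°
tan(βl) = -1.1
Z_in = Z_0·(Z_L + jZ_0·tanβl)/(Z_0 + jZ_L·tanβl) = 46.9 − j22.7 Ω
Γ_s = (Z_in − Z_s)/(Z_in + Z_s) = (-28.1 − j22.7)/(122 − j22.7), |Γ_s| = 0.291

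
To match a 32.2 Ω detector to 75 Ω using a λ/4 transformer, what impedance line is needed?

Z_qwt = √(Z_0·R_L) = √(75 × 32.2) = √2415

Z_qwt ≈ 49.1 Ω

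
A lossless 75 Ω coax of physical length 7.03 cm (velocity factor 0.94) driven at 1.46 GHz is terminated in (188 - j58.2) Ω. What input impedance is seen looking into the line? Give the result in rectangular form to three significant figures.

λ = v/f = 0.94·c / 1.46 GHz = 0.193 m
βl = 2π·l/λ = 2π × 0.364 = 131°
tan(βl) = tan(131°) = -1.15
Z_in = Z_0·(Z_L + jZ_0·tanβl)/(Z_0 + jZ_L·tanβl)
     = 75·(188 − j144)/(8.11 − j216)

Z_in ≈ 52.5 + j63.3 Ω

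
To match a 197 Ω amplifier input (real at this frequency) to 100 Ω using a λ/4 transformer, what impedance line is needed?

Z_qwt ≈ 140 Ω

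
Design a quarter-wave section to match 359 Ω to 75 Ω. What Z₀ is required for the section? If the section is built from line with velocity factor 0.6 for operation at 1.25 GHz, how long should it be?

Z_qwt ≈ 164 Ω; length ≈ 3.6 cm

Z_qwt = √(Z_0·R_L) = √(75 × 359) = √26920
λ = 0.6·c/f = 0.144 m, so l = λ/4 = 0.036 m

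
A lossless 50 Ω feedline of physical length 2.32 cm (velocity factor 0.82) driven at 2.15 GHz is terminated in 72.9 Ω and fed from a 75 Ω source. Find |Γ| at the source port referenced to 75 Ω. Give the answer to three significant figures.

λ = v/f = 0.82·c / 2.15 GHz = 0.114 m
βl = 2π·l/λ = 2π × 0.203 = 73°
tan(βl) = 3.27
Z_in = Z_0·(Z_L + jZ_0·tanβl)/(Z_0 + jZ_L·tanβl) = 35.9 − j7.76 Ω
Γ_s = (Z_in − Z_s)/(Z_in + Z_s) = (-39.1 − j7.76)/(111 − j7.76), |Γ_s| = 0.358

|Γ| ≈ 0.358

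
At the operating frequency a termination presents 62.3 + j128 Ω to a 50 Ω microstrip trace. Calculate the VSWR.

Γ = (Z_L − Z_0)/(Z_L + Z_0) = (12.3 + j128)/(112.3 + j128)
|Γ| = 129/170 = 0.755
VSWR = (1 + |Γ|)/(1 − |Γ|) = 1.76/0.245

VSWR ≈ 7.17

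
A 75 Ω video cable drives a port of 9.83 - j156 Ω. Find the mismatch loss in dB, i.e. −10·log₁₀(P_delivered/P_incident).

Γ = (-65.17 − j156)/(84.83 − j156), |Γ| = 0.952
|Γ|² = 0.906, so P_del/P_inc = 1 − |Γ|² = 0.0935
ML = −10·log₁₀(1 − |Γ|²)

mismatch loss ≈ 10.3 dB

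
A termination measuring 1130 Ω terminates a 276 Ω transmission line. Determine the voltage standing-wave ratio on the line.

Γ = (1130 − 276)/(1130 + 276) = 0.607
VSWR = (1 + 0.607)/(1 − 0.607)

VSWR ≈ 4.09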